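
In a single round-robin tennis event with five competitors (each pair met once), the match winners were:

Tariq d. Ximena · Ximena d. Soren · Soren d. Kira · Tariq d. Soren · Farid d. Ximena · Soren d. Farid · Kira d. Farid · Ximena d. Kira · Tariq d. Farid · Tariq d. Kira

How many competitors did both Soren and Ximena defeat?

Soren beat: Farid, Kira.
Ximena beat: Soren, Kira.
Both beat: Kira — 1.

1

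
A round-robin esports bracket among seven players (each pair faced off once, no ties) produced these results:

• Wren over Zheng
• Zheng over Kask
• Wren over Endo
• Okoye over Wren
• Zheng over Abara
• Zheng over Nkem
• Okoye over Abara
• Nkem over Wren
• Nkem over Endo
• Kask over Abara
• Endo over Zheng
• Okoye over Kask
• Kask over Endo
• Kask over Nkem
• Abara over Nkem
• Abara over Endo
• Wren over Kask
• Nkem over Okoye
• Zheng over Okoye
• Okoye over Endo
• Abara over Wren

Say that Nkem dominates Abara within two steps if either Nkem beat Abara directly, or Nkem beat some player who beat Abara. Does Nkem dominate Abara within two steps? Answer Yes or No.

Yes

Nkem did not beat Abara directly.
Nkem beat Wren, Endo, Okoye. Of those, Okoye beat Abara.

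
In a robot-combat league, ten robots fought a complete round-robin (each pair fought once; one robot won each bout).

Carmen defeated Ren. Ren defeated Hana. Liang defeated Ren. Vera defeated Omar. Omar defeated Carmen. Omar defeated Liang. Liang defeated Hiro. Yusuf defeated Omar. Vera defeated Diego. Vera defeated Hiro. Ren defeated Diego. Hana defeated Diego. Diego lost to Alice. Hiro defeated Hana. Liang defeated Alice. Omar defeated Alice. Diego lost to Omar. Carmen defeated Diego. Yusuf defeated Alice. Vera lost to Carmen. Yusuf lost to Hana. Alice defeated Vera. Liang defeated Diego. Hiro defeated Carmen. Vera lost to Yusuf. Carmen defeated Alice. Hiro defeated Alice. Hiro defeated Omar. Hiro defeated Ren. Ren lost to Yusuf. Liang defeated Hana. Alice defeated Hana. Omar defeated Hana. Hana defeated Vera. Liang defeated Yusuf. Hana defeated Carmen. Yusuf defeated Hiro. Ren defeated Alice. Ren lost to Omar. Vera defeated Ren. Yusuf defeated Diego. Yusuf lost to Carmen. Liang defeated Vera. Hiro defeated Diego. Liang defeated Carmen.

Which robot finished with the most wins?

Win totals: Hiro 6, Diego 0, Omar 6, Carmen 5, Yusuf 6, Liang 8, Hana 4, Alice 3, Vera 4, Ren 3.
Liang leads with 8 wins (next highest: 6).

Liang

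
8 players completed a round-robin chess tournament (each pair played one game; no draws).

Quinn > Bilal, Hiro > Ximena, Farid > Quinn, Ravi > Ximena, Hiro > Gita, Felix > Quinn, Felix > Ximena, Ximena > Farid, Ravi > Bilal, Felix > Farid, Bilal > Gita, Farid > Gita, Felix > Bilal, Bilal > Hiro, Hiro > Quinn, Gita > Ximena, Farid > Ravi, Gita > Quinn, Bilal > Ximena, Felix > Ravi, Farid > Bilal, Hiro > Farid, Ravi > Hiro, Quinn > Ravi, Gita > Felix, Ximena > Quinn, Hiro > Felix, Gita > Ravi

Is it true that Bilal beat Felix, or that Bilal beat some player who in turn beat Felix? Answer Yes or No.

Bilal did not beat Felix directly.
Bilal beat Hiro, Ximena, Gita. Of those, Hiro beat Felix.

Yes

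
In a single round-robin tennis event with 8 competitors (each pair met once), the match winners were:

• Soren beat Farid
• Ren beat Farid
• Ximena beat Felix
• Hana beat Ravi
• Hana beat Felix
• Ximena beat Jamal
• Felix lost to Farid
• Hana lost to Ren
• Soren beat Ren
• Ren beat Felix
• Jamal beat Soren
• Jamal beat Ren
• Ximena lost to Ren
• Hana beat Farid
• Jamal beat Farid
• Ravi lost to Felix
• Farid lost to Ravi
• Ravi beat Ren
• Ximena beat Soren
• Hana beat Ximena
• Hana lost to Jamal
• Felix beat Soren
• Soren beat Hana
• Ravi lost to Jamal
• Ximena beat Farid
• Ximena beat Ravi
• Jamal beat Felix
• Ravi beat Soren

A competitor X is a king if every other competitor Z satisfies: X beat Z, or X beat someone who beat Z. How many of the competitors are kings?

Ximena reaches everyone (king).
Ravi cannot reach Jamal in two steps.
Felix cannot reach Ximena, Jamal in two steps.
Hana reaches everyone (king).
Ren reaches everyone (king).
Farid cannot reach Ximena, Hana, Ren, Jamal in two steps.
Soren cannot reach Jamal in two steps.
Jamal reaches everyone (king).
Kings: Ximena, Hana, Ren, Jamal — 4.

4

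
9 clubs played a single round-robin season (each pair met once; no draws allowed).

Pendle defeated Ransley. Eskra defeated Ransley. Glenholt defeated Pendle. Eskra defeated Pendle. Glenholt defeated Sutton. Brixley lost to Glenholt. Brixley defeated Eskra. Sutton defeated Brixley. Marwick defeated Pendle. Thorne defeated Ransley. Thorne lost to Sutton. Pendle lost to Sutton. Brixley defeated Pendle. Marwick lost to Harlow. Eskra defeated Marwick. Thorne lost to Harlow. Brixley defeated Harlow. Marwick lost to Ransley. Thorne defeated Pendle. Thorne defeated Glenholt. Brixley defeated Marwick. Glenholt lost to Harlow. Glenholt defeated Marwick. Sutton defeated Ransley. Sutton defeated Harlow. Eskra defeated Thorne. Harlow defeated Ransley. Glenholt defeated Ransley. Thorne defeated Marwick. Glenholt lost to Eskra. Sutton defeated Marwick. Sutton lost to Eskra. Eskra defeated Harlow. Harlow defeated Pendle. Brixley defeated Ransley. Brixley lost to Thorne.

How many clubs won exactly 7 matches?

Win totals: Eskra 7, Brixley 5, Glenholt 5, Pendle 1, Marwick 1, Sutton 6, Thorne 5, Ransley 1, Harlow 5.
Exactly 7: Eskra — 1 club.

1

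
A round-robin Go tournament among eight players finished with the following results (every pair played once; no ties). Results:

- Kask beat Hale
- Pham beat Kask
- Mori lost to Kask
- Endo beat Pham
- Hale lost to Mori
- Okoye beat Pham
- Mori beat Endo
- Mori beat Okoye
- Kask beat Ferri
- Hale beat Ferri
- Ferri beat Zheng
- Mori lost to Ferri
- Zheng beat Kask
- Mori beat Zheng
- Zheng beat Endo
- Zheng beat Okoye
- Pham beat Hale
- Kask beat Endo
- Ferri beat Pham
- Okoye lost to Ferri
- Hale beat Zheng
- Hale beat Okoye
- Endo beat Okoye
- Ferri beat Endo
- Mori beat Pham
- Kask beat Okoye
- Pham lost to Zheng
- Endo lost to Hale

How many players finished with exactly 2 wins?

2

Win totals: Ferri 5, Kask 5, Hale 4, Okoye 1, Endo 2, Pham 2, Zheng 4, Mori 5.
Exactly 2: Endo, Pham — 2 players.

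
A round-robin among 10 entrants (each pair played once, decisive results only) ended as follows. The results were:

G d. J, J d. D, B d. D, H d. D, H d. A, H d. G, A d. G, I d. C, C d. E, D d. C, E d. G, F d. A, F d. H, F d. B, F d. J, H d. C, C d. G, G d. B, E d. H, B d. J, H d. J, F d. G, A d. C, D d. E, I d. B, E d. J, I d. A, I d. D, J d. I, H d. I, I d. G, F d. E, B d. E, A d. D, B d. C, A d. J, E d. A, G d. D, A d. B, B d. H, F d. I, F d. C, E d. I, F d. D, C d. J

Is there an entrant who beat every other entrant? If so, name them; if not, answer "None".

F has 9 wins out of 9 opponents — a perfect record.

F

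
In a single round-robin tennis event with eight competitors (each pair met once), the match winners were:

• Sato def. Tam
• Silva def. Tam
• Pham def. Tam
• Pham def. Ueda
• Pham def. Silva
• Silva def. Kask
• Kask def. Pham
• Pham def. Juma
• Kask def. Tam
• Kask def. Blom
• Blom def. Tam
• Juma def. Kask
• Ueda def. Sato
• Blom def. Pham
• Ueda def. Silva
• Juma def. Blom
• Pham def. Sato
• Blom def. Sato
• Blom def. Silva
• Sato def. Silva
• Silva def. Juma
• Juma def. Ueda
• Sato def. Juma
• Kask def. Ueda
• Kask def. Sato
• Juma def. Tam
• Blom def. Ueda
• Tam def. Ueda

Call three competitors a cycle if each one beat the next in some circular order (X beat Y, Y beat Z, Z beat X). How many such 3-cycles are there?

Win totals: Silva 3, Sato 3, Blom 5, Juma 4, Kask 5, Pham 5, Tam 1, Ueda 2.
A competitor with w wins dominates both others in C(w,2) triples; summing gives 3 + 3 + 10 + 6 + 10 + 10 + 0 + 1 = 43 transitive triples.
Total triples C(8,3) = 56, so cyclic triples = 56 − 43 = 13.

13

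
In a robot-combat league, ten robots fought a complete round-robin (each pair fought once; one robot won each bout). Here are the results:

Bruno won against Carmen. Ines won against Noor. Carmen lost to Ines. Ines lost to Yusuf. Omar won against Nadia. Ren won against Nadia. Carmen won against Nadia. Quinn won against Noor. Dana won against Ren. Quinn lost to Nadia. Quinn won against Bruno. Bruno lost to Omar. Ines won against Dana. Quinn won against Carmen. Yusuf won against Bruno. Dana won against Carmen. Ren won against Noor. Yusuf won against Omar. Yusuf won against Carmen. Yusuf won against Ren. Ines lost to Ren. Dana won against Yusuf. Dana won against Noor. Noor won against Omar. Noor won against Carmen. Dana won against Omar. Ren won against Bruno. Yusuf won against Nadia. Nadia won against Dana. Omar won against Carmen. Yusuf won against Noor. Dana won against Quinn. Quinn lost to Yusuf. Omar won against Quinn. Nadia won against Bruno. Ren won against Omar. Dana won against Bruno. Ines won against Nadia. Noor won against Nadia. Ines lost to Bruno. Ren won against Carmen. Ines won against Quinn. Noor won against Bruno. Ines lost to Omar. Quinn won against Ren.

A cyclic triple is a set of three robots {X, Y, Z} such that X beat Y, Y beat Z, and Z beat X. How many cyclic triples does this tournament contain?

Win totals: Carmen 1, Nadia 3, Dana 7, Omar 5, Bruno 2, Ines 5, Quinn 4, Ren 6, Yusuf 8, Noor 4.
A robot with w wins dominates both others in C(w,2) triples; summing gives 0 + 3 + 21 + 10 + 1 + 10 + 6 + 15 + 28 + 6 = 100 transitive triples.
Total triples C(10,3) = 120, so cyclic triples = 120 − 100 = 20.

20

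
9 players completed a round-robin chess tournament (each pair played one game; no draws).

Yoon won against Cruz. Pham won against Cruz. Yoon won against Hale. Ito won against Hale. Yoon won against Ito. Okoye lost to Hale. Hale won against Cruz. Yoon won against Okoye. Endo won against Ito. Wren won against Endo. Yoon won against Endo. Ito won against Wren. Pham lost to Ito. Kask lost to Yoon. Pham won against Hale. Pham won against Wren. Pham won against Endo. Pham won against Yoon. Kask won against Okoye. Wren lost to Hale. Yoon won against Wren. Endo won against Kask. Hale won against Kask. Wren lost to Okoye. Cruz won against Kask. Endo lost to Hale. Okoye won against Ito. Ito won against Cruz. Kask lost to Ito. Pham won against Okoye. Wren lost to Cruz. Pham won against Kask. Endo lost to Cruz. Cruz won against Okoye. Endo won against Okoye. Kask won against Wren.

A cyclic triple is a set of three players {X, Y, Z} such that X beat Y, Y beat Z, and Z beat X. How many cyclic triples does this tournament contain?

11

Win totals: Kask 2, Okoye 2, Endo 3, Wren 1, Hale 5, Yoon 7, Pham 7, Ito 5, Cruz 4.
A player with w wins dominates both others in C(w,2) triples; summing gives 1 + 1 + 3 + 0 + 10 + 21 + 21 + 10 + 6 = 73 transitive triples.
Total triples C(9,3) = 84, so cyclic triples = 84 − 73 = 11.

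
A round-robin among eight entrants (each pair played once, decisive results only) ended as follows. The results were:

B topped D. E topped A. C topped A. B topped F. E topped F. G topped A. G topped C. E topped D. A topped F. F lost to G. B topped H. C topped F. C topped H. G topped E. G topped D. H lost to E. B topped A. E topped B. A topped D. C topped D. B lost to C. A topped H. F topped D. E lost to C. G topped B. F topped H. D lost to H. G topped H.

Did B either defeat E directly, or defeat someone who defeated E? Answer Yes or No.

No

B did not beat E directly.
B beat A, D, F, H, but each of them lost to E. No two-step path.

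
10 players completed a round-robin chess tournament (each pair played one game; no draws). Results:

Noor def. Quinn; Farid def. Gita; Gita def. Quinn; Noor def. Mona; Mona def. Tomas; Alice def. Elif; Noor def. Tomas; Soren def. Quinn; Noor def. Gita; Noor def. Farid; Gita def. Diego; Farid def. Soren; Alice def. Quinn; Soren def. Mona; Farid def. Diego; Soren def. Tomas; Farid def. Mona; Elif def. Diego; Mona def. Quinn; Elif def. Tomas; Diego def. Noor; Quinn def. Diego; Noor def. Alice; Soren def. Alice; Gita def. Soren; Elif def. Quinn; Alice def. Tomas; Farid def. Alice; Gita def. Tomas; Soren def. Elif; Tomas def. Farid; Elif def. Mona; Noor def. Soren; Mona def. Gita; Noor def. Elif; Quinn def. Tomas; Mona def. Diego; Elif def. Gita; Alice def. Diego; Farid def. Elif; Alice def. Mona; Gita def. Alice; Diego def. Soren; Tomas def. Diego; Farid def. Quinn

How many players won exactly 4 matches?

Win totals: Diego 2, Alice 5, Quinn 2, Gita 5, Tomas 2, Soren 5, Farid 7, Noor 8, Mona 4, Elif 5.
Exactly 4: Mona — 1 player.

1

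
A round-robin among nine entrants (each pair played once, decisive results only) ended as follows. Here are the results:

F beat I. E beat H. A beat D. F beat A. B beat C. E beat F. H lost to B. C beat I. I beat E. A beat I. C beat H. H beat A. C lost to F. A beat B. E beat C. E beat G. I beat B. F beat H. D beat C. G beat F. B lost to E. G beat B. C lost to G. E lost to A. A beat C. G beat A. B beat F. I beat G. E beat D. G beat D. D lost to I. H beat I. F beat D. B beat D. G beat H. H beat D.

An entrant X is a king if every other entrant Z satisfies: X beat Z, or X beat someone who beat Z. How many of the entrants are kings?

A reaches everyone (king).
B cannot reach E, G in two steps.
C cannot reach F in two steps.
D cannot reach A, B, E, F, G in two steps.
E reaches everyone (king).
F reaches everyone (king).
G reaches everyone (king).
H cannot reach F in two steps.
I reaches everyone (king).
Kings: A, E, F, G, I — 5.

5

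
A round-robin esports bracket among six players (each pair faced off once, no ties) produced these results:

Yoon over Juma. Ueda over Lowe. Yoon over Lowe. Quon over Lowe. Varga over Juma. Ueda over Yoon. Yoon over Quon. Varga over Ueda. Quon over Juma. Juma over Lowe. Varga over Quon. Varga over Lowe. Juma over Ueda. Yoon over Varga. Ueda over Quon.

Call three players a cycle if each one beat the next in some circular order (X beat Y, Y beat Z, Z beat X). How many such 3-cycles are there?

Win totals: Varga 4, Juma 2, Lowe 0, Ueda 3, Yoon 4, Quon 2.
A player with w wins dominates both others in C(w,2) triples; summing gives 6 + 1 + 0 + 3 + 6 + 1 = 17 transitive triples.
Total triples C(6,3) = 20, so cyclic triples = 20 − 17 = 3.

3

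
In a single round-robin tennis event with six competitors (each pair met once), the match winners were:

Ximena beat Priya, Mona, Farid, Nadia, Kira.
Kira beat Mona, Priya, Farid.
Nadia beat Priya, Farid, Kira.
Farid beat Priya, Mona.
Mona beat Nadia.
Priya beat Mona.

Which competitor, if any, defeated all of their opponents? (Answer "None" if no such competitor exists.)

Ximena

Ximena has 5 wins out of 5 opponents — a perfect record.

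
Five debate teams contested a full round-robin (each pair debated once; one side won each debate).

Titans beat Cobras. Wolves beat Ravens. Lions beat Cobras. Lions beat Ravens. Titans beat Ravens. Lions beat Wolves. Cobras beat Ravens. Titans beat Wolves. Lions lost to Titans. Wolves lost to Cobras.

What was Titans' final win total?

4

Titans' results: beat Ravens, Lions, Wolves, Cobras; lost to no one.
That is 4 wins.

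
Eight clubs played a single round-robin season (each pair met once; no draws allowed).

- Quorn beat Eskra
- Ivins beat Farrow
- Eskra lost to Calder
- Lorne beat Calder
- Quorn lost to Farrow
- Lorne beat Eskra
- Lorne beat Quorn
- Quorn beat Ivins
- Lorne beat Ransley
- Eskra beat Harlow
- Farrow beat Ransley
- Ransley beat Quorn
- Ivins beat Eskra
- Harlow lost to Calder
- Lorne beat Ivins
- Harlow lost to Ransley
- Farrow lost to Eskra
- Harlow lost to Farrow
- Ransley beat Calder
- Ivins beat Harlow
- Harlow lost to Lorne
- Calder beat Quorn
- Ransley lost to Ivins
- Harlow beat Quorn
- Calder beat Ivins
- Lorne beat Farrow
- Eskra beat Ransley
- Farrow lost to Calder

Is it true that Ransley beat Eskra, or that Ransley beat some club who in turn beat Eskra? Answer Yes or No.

Ransley did not beat Eskra directly.
Ransley beat Calder, Harlow, Quorn. Of those, Calder beat Eskra.

Yes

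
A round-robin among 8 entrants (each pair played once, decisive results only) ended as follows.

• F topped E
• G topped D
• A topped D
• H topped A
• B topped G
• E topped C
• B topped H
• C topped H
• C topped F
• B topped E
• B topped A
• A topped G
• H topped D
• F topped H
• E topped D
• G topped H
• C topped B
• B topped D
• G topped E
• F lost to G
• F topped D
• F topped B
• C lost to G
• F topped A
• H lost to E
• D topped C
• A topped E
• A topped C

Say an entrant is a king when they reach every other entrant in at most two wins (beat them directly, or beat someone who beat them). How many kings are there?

5

A reaches everyone (king).
B reaches everyone (king).
C reaches everyone (king).
D cannot reach A, E, G in two steps.
E cannot reach G in two steps.
F reaches everyone (king).
G reaches everyone (king).
H cannot reach B, F in two steps.
Kings: A, B, C, F, G — 5.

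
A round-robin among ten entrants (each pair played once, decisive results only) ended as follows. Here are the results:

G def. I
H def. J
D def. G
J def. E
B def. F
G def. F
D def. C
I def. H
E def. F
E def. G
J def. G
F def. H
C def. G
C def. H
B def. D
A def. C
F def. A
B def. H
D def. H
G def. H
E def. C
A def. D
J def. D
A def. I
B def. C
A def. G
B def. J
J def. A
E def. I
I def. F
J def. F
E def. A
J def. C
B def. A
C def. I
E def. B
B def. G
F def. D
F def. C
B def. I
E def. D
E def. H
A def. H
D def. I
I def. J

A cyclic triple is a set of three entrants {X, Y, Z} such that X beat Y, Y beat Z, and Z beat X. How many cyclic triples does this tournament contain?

18

Win totals: A 5, B 8, C 3, D 4, E 8, F 4, G 3, H 1, I 3, J 6.
An entrant with w wins dominates both others in C(w,2) triples; summing gives 10 + 28 + 3 + 6 + 28 + 6 + 3 + 0 + 3 + 15 = 102 transitive triples.
Total triples C(10,3) = 120, so cyclic triples = 120 − 102 = 18.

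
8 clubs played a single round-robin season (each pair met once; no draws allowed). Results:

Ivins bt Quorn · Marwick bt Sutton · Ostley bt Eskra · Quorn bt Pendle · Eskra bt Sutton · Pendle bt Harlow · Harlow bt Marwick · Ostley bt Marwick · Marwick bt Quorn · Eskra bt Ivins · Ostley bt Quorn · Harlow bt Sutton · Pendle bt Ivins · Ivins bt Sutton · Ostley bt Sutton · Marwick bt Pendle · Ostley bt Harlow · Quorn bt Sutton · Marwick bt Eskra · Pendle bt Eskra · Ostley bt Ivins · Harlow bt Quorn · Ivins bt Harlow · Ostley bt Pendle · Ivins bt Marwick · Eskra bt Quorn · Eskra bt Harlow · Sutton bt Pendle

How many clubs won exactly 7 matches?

Win totals: Eskra 4, Sutton 1, Ostley 7, Pendle 3, Marwick 4, Ivins 4, Harlow 3, Quorn 2.
Exactly 7: Ostley — 1 club.

1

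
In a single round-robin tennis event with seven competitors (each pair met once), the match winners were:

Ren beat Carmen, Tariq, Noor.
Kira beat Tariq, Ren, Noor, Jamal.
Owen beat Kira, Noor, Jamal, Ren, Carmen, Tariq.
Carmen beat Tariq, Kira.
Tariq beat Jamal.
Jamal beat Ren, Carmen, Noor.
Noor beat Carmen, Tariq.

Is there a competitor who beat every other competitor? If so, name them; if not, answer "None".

Owen has 6 wins out of 6 opponents — a perfect record.

Owen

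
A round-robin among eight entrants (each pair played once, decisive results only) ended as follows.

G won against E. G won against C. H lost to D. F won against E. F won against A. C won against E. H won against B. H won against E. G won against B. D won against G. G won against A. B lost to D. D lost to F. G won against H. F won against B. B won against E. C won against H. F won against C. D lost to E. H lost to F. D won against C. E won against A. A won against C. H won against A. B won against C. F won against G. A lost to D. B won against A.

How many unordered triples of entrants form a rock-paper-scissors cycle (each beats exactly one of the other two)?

Win totals: A 1, B 3, C 2, D 5, E 2, F 7, G 5, H 3.
An entrant with w wins dominates both others in C(w,2) triples; summing gives 0 + 3 + 1 + 10 + 1 + 21 + 10 + 3 = 49 transitive triples.
Total triples C(8,3) = 56, so cyclic triples = 56 − 49 = 7.

7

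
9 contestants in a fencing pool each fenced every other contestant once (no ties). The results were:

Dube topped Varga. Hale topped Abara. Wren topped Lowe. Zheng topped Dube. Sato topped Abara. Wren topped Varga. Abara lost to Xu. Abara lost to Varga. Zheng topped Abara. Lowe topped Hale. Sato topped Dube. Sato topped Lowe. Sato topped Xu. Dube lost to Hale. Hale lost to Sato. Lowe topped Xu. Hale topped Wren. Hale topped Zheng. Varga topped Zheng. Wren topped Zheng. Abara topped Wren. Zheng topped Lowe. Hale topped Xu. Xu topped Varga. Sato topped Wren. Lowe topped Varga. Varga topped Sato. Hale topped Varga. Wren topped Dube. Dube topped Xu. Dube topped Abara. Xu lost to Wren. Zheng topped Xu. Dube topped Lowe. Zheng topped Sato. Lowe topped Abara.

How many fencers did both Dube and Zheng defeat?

3

Dube beat: Xu, Abara, Lowe, Varga.
Zheng beat: Xu, Abara, Dube, Lowe, Sato.
Both beat: Xu, Abara, Lowe — 3.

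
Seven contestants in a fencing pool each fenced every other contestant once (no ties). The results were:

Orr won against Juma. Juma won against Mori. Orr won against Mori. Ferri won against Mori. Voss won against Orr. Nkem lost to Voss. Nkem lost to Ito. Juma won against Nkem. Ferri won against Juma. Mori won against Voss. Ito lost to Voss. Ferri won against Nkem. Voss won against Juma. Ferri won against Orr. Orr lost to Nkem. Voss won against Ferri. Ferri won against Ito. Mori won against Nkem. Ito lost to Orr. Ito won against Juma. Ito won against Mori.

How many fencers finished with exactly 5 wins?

2

Win totals: Nkem 1, Mori 2, Orr 3, Ferri 5, Ito 3, Voss 5, Juma 2.
Exactly 5: Ferri, Voss — 2 fencers.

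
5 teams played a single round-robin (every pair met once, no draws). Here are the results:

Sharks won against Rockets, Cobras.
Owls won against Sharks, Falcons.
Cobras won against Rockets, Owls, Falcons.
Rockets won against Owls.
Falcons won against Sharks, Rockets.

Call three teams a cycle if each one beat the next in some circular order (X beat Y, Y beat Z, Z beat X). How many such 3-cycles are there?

4

Win totals: Cobras 3, Rockets 1, Owls 2, Sharks 2, Falcons 2.
A team with w wins dominates both others in C(w,2) triples; summing gives 3 + 0 + 1 + 1 + 1 = 6 transitive triples.
Total triples C(5,3) = 10, so cyclic triples = 10 − 6 = 4.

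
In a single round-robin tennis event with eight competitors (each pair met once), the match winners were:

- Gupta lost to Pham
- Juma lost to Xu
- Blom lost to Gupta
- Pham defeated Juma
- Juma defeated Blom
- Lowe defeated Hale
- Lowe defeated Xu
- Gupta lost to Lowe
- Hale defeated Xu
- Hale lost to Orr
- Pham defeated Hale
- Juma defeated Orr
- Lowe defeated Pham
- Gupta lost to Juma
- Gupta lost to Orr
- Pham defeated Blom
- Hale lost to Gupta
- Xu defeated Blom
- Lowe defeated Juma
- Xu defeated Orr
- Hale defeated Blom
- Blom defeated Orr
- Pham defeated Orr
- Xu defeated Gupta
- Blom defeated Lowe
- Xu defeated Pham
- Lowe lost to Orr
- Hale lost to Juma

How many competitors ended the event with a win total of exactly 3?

1

Win totals: Blom 2, Juma 4, Hale 2, Pham 5, Gupta 2, Orr 3, Lowe 5, Xu 5.
Exactly 3: Orr — 1 competitor.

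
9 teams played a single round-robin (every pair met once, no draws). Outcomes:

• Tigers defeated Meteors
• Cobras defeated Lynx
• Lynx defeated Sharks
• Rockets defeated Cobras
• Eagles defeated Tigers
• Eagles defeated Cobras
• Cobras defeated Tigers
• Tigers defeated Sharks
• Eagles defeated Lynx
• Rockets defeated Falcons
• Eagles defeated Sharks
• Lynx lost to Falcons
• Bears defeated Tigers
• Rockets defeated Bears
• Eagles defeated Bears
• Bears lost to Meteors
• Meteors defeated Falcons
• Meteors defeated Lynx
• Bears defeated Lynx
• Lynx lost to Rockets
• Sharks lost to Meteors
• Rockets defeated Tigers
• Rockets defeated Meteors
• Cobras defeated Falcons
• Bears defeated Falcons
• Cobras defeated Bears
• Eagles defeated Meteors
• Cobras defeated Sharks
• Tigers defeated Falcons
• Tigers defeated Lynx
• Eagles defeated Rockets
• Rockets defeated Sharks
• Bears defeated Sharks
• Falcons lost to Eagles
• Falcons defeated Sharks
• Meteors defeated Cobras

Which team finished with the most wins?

Eagles

Win totals: Lynx 1, Falcons 2, Bears 4, Rockets 7, Eagles 8, Tigers 4, Sharks 0, Meteors 5, Cobras 5.
Eagles leads with 8 wins (next highest: 7).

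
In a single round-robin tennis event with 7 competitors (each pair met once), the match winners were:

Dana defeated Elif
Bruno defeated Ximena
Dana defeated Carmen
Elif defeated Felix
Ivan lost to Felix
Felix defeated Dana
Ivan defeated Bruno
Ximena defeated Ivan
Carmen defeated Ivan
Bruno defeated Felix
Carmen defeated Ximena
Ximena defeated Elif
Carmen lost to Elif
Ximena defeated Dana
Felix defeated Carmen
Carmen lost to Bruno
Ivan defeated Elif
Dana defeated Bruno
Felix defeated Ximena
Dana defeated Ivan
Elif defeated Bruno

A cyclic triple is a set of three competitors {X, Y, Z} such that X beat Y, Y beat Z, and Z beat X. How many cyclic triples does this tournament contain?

Win totals: Ximena 3, Dana 4, Ivan 2, Felix 4, Elif 3, Carmen 2, Bruno 3.
A competitor with w wins dominates both others in C(w,2) triples; summing gives 3 + 6 + 1 + 6 + 3 + 1 + 3 = 23 transitive triples.
Total triples C(7,3) = 35, so cyclic triples = 35 − 23 = 12.

12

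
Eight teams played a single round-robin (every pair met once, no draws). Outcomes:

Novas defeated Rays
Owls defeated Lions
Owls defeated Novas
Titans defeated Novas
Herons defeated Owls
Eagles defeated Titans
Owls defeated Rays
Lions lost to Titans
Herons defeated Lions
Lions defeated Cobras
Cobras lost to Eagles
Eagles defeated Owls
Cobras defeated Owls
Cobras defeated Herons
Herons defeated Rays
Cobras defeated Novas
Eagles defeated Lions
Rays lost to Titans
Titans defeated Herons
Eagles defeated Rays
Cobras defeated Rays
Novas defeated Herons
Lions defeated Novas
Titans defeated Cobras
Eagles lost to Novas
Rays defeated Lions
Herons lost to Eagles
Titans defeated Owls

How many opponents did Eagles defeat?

Eagles' results: beat Lions, Titans, Cobras, Owls, Rays, Herons; lost to Novas.
That is 6 wins.

6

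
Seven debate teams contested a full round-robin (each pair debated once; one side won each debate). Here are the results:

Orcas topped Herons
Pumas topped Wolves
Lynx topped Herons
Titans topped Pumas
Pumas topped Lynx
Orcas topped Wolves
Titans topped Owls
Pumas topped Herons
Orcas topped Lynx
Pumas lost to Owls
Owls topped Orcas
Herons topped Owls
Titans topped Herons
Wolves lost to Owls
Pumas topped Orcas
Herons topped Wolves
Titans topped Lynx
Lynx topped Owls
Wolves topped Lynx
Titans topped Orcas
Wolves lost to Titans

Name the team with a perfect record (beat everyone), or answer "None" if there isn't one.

Titans

Titans has 6 wins out of 6 opponents — a perfect record.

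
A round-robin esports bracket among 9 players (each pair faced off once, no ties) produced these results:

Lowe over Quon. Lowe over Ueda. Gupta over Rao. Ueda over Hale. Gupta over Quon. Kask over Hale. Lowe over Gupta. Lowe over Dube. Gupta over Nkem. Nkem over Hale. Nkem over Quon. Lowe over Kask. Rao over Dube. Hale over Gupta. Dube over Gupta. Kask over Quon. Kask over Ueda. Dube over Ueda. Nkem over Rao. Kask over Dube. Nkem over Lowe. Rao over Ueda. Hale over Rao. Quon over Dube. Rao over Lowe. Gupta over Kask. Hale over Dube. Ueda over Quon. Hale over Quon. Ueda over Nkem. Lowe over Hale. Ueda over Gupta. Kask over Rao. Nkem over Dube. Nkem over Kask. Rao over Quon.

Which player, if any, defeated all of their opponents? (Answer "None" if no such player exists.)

None

Highest win total is Nkem with 6 (out of 8 possible).
Nkem lost to Gupta, Ueda, so no player went undefeated.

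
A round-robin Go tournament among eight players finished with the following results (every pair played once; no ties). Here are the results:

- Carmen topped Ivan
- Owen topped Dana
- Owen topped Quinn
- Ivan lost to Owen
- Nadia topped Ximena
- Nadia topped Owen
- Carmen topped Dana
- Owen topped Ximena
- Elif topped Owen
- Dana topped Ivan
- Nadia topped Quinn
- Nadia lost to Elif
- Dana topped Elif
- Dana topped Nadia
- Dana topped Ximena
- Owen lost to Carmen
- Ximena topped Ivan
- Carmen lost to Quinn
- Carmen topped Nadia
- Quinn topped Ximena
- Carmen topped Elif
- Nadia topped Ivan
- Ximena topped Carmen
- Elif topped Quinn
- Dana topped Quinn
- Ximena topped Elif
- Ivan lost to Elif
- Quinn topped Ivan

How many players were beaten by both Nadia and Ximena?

1

Nadia beat: Ivan, Owen, Quinn, Ximena.
Ximena beat: Elif, Ivan, Carmen.
Both beat: Ivan — 1.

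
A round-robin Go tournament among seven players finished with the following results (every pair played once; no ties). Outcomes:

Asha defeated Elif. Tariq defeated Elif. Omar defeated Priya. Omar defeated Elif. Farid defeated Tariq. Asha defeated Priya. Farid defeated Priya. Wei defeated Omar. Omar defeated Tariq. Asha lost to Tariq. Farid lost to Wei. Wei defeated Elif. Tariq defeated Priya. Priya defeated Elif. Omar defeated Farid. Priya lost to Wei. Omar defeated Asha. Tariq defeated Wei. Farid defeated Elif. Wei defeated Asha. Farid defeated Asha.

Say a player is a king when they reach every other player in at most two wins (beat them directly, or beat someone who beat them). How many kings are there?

3

Wei reaches everyone (king).
Tariq reaches everyone (king).
Omar reaches everyone (king).
Farid cannot reach Omar in two steps.
Asha cannot reach Wei, Tariq, Omar, Farid in two steps.
Elif cannot reach Wei, Tariq, Omar, Farid, Asha, Priya in two steps.
Priya cannot reach Wei, Tariq, Omar, Farid, Asha in two steps.
Kings: Wei, Tariq, Omar — 3.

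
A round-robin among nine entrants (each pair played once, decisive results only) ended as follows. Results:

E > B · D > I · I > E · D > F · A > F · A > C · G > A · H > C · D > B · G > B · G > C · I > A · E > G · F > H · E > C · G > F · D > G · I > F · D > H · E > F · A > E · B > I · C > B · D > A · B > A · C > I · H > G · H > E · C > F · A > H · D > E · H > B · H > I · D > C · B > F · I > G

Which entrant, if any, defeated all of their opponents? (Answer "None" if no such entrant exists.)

D

D has 8 wins out of 8 opponents — a perfect record.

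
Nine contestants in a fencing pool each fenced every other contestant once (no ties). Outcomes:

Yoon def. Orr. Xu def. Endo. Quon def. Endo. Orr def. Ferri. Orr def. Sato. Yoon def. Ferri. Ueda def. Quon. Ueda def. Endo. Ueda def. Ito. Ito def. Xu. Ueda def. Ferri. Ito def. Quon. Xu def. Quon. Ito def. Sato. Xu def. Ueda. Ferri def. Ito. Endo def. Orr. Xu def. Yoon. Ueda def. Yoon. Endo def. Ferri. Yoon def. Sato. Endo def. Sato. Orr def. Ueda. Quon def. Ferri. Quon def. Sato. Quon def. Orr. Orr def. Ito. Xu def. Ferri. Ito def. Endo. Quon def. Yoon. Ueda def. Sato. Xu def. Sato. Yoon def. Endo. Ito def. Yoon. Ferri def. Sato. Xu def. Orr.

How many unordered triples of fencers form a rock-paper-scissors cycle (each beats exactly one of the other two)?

12

Win totals: Ferri 2, Xu 7, Sato 0, Endo 3, Orr 4, Yoon 4, Ueda 6, Quon 5, Ito 5.
A fencer with w wins dominates both others in C(w,2) triples; summing gives 1 + 21 + 0 + 3 + 6 + 6 + 15 + 10 + 10 = 72 transitive triples.
Total triples C(9,3) = 84, so cyclic triples = 84 − 72 = 12.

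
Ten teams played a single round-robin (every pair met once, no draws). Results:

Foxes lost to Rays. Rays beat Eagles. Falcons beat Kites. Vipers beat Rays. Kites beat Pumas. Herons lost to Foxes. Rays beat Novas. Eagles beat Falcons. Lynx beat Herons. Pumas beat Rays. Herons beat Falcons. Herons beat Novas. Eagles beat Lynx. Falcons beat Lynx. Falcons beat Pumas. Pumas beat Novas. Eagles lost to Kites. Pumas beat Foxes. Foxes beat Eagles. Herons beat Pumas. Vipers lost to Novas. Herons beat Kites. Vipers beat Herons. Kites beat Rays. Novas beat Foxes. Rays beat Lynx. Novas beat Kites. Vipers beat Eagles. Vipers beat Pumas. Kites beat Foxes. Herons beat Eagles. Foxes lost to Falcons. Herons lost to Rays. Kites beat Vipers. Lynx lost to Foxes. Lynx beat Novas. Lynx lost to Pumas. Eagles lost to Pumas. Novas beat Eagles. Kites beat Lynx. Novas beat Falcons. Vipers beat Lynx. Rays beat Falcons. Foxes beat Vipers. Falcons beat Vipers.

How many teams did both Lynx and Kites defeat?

Lynx beat: Novas, Herons.
Kites beat: Pumas, Rays, Foxes, Eagles, Vipers, Lynx.
No one was beaten by both.

0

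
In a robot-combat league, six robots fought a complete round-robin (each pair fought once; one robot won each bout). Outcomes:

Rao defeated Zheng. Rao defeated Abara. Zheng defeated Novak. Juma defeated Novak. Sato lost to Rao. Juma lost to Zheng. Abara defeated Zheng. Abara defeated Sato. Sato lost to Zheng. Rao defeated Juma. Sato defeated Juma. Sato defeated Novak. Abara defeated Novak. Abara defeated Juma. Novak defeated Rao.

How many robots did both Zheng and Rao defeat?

Zheng beat: Novak, Juma, Sato.
Rao beat: Zheng, Abara, Juma, Sato.
Both beat: Juma, Sato — 2.

2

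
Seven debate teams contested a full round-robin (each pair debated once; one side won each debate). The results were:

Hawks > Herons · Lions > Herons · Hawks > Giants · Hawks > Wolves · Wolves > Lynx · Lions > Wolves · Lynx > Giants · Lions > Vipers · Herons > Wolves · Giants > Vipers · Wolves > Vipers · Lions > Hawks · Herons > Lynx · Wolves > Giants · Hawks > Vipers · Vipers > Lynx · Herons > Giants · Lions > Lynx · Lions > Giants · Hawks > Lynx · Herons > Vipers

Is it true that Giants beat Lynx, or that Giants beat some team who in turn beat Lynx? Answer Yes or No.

Giants did not beat Lynx directly.
Giants beat Vipers. Of those, Vipers beat Lynx.

Yes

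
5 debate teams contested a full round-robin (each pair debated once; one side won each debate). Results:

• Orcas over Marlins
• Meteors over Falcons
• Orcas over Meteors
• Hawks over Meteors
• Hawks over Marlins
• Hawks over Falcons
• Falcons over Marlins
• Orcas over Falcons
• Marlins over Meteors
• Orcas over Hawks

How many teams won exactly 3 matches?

Win totals: Orcas 4, Marlins 1, Falcons 1, Hawks 3, Meteors 1.
Exactly 3: Hawks — 1 team.

1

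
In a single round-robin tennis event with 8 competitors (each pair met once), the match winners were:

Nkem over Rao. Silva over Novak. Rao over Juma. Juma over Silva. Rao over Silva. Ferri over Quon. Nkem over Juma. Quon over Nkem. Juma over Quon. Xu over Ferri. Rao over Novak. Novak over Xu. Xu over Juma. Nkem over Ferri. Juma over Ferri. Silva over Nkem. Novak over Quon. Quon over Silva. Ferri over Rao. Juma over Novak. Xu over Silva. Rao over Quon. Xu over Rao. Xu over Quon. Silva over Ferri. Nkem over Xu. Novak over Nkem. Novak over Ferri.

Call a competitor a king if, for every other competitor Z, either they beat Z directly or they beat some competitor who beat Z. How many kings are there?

Juma reaches everyone (king).
Quon reaches everyone (king).
Novak reaches everyone (king).
Nkem reaches everyone (king).
Xu reaches everyone (king).
Silva reaches everyone (king).
Rao reaches everyone (king).
Ferri cannot reach Xu in two steps.
Kings: Juma, Quon, Novak, Nkem, Xu, Silva, Rao — 7.

7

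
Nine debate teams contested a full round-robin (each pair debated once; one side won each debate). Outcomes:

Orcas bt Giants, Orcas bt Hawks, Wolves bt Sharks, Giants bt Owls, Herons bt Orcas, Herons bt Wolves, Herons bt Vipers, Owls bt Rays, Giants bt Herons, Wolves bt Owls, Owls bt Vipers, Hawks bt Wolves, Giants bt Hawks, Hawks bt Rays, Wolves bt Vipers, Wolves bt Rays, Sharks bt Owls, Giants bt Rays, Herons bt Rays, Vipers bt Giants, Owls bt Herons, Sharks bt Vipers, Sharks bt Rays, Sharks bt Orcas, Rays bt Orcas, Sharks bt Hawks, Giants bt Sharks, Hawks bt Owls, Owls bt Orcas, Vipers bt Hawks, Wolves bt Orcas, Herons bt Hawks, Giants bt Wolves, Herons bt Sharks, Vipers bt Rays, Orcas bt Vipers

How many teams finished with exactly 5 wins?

2

Win totals: Wolves 5, Rays 1, Orcas 3, Vipers 3, Giants 6, Herons 6, Hawks 3, Owls 4, Sharks 5.
Exactly 5: Wolves, Sharks — 2 teams.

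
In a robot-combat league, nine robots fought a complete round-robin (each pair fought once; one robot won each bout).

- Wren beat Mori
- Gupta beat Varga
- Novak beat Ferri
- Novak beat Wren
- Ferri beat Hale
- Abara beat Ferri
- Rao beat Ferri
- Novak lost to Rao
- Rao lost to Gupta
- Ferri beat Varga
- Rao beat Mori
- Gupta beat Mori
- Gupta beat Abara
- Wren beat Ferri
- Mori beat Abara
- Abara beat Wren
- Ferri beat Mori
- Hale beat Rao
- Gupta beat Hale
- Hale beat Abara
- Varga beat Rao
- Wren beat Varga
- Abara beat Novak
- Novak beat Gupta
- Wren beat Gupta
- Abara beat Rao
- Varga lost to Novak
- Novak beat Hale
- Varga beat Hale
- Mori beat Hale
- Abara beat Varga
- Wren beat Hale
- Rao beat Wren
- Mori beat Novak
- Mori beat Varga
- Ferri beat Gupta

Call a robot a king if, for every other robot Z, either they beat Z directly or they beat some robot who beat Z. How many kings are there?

6

Varga cannot reach Gupta in two steps.
Wren reaches everyone (king).
Hale cannot reach Gupta in two steps.
Rao reaches everyone (king).
Gupta reaches everyone (king).
Mori reaches everyone (king).
Novak reaches everyone (king).
Ferri cannot reach Wren in two steps.
Abara reaches everyone (king).
Kings: Wren, Rao, Gupta, Mori, Novak, Abara — 6.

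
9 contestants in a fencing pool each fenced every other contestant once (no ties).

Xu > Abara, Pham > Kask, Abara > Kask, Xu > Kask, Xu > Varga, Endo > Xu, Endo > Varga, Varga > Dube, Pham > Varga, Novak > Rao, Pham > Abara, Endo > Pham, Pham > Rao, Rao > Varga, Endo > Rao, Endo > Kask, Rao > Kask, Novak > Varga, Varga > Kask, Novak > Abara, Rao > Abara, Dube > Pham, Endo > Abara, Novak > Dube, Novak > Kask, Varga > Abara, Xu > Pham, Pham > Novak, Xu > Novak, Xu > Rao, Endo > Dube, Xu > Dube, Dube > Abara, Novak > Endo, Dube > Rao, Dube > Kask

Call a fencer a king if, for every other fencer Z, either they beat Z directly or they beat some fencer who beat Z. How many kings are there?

Endo reaches everyone (king).
Dube cannot reach Endo, Xu in two steps.
Xu reaches everyone (king).
Varga cannot reach Endo, Xu, Novak in two steps.
Kask cannot reach Endo, Dube, Xu, Varga, Pham, Abara, Novak, Rao in two steps.
Pham cannot reach Xu in two steps.
Abara cannot reach Endo, Dube, Xu, Varga, Pham, Novak, Rao in two steps.
Novak reaches everyone (king).
Rao cannot reach Endo, Xu, Pham, Novak in two steps.
Kings: Endo, Xu, Novak — 3.

3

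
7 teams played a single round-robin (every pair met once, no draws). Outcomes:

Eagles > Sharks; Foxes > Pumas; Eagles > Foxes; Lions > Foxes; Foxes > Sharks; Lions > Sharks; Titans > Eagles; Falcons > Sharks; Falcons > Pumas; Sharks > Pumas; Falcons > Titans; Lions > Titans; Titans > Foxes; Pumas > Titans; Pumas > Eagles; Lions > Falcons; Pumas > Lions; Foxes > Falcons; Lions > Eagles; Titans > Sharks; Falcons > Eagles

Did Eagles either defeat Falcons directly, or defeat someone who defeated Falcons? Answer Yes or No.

Yes

Eagles did not beat Falcons directly.
Eagles beat Foxes, Sharks. Of those, Foxes beat Falcons.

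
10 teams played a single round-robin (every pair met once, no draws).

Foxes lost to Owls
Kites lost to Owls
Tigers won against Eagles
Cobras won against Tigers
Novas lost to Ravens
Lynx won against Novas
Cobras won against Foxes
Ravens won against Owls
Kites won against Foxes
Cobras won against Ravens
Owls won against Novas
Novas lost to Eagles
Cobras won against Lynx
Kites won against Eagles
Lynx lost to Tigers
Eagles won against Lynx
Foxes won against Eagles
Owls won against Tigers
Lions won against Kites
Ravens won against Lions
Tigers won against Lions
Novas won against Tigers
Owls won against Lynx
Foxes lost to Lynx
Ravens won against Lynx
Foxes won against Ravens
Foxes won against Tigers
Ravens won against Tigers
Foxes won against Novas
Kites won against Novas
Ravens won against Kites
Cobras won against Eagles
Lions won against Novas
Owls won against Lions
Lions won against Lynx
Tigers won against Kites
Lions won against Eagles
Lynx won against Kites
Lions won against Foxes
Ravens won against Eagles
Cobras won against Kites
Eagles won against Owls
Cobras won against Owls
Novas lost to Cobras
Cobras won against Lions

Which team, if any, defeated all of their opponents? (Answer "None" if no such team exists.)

Cobras

Cobras has 9 wins out of 9 opponents — a perfect record.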